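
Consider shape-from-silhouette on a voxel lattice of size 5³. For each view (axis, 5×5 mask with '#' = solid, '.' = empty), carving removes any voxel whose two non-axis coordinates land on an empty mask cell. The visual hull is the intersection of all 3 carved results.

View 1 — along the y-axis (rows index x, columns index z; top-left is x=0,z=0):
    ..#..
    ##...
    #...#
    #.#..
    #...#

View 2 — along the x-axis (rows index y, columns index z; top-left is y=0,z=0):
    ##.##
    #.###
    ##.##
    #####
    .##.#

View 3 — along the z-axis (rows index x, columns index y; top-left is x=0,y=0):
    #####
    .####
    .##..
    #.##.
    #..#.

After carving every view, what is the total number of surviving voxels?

voxel count = 21

start: 5×5×5 = 125 voxels
V1 y: intersect with XZ mask (9 set) -- 45 left
V2 x: intersect with YZ mask (20 set) -- 36 left
V3 z: intersect with XY mask (16 set) -- 21 left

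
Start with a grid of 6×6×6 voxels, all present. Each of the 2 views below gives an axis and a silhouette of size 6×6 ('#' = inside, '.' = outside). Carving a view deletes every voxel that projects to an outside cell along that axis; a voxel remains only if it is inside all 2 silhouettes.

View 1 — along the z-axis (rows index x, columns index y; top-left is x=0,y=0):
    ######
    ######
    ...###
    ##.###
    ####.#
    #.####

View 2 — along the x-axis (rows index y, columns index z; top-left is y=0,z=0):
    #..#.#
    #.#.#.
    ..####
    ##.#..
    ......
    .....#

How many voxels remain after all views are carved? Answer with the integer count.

full grid |V| = 216
after view 1 [z-axis, 30 of 36 cells solid] → remaining = 180
after view 2 [x-axis, 14 of 36 cells solid] → remaining = 67

remaining voxels: 67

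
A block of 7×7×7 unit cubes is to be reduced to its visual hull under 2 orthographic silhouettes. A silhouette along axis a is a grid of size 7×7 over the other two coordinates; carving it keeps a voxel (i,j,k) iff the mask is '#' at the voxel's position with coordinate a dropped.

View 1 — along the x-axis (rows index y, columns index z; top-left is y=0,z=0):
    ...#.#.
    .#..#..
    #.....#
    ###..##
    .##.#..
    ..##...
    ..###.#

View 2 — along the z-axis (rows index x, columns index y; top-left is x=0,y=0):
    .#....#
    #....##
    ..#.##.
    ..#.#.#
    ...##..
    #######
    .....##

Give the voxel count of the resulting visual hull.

voxel count = 64

initial block: 7^3 = 343
  1. axis=0 (YZ plane), |mask|=20  ⇒  voxels=140
  2. axis=2 (XY plane), |mask|=22  ⇒  voxels=64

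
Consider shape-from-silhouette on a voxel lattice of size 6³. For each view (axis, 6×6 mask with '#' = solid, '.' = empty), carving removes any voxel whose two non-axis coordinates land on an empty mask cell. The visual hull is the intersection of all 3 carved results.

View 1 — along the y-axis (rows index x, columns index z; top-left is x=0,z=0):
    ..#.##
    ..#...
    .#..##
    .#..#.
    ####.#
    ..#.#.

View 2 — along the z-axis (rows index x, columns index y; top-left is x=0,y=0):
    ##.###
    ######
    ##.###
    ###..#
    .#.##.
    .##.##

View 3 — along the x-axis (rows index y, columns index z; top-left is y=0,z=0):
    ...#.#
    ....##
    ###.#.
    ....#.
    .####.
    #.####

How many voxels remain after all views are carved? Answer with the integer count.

35 voxels

initial block: 6^3 = 216
  1. axis=1 (XZ plane), |mask|=16  ⇒  voxels=96
  2. axis=2 (XY plane), |mask|=27  ⇒  voxels=67
  3. axis=0 (YZ plane), |mask|=18  ⇒  voxels=35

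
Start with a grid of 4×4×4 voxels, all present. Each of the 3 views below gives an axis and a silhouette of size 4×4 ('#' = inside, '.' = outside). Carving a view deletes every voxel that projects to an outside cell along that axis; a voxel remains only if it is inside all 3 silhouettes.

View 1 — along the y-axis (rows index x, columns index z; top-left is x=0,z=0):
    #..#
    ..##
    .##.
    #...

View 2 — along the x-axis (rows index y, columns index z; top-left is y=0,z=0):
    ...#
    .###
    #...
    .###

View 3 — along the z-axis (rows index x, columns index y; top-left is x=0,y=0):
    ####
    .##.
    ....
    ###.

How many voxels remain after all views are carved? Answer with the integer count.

initial block: 4^3 = 64
carve view 1 (along y, XZ-mask fill 7/16): 28 voxels remain
carve view 2 (along x, YZ-mask fill 8/16): 14 voxels remain
carve view 3 (along z, XY-mask fill 9/16): 7 voxels remain

|visual hull| = 7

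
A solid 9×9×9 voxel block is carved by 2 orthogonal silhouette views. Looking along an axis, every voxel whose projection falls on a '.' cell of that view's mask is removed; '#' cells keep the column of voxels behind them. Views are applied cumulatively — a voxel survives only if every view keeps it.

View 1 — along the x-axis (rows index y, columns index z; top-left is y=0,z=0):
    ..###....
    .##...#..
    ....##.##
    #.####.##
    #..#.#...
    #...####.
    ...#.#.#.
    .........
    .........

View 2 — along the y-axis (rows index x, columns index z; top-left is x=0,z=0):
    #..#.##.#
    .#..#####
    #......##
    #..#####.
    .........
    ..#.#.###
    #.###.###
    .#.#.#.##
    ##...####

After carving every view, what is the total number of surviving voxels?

initial block: 9^3 = 729
carve view 1 (along x, YZ-mask fill 28/81): 252 voxels remain
carve view 2 (along y, XZ-mask fill 43/81): 135 voxels remain

remaining voxels: 135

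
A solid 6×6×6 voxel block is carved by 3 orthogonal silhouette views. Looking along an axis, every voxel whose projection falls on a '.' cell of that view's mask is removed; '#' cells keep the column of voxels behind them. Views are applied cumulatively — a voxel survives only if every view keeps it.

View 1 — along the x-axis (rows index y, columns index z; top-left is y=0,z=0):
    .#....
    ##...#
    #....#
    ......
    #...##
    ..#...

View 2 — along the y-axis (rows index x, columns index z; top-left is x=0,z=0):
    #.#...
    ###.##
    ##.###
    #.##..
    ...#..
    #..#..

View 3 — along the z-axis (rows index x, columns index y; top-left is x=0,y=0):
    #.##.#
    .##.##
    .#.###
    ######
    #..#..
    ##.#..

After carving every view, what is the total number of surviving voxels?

start: 6×6×6 = 216 voxels
  1. axis=0 (YZ plane), |mask|=10  ⇒  voxels=60
  2. axis=1 (XZ plane), |mask|=18  ⇒  voxels=30
  3. axis=2 (XY plane), |mask|=23  ⇒  voxels=22

voxel count = 22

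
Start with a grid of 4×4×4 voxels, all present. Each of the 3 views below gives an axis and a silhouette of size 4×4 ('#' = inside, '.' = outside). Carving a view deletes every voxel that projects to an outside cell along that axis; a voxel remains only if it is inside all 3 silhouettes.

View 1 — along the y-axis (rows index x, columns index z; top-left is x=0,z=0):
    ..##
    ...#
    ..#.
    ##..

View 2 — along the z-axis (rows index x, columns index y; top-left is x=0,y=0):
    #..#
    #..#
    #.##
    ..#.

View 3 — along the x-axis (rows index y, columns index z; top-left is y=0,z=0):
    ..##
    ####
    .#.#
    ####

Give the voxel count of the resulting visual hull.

full grid |V| = 64
  1. axis=1 (XZ plane), |mask|=6  ⇒  voxels=24
  2. axis=2 (XY plane), |mask|=8  ⇒  voxels=11
  3. axis=0 (YZ plane), |mask|=12  ⇒  voxels=9

voxel count = 9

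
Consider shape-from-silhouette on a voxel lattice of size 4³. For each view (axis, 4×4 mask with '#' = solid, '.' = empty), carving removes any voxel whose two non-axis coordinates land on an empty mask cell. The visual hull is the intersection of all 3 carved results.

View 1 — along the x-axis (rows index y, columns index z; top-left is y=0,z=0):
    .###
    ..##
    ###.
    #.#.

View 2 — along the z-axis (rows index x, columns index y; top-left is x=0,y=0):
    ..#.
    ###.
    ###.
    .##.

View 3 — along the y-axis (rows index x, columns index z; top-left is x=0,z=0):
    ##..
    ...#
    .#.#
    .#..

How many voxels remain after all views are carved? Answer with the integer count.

full grid |V| = 64
  1. axis=0 (YZ plane), |mask|=10  ⇒  voxels=40
  2. axis=2 (XY plane), |mask|=9  ⇒  voxels=24
  3. axis=1 (XZ plane), |mask|=6  ⇒  voxels=9

9 voxels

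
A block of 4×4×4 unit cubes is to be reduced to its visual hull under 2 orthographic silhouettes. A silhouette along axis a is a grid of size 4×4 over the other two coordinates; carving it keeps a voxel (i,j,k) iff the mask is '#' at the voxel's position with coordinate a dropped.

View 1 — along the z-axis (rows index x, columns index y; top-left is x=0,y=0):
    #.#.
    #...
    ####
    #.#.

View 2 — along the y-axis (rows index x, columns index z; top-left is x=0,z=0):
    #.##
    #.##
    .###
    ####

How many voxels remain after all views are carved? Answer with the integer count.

start: 4×4×4 = 64 voxels
carve view 1 (along z, XY-mask fill 9/16): 36 voxels remain
carve view 2 (along y, XZ-mask fill 13/16): 29 voxels remain

|visual hull| = 29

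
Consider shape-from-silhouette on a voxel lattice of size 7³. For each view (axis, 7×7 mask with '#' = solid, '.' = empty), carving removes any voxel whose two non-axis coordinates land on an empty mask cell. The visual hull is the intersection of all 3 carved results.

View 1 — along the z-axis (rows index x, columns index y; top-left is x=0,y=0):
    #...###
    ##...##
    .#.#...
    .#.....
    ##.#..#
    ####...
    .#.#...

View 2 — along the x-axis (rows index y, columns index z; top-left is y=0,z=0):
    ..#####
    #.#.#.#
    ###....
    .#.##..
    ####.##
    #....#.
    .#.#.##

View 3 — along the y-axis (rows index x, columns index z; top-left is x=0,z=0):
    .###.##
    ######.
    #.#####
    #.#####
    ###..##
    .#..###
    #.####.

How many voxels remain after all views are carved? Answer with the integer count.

start: 7×7×7 = 343 voxels
after view 1 [z-axis, 21 of 49 cells solid] → remaining = 147
after view 2 [x-axis, 27 of 49 cells solid] → remaining = 81
after view 3 [y-axis, 37 of 49 cells solid] → remaining = 59

remaining voxels: 59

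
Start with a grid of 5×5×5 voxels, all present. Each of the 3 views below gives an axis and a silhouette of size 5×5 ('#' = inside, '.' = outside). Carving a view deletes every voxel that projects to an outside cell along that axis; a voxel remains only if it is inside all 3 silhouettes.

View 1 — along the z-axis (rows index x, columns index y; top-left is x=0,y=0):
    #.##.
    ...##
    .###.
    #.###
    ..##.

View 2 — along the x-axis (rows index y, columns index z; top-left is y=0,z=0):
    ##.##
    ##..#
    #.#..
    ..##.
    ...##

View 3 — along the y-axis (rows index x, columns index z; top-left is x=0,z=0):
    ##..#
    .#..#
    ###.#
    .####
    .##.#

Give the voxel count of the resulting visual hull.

voxel count = 21

before carving: 125 voxels (5×5×5)
[1] z-view keeps 14 columns → grid now 70
[2] x-view keeps 13 columns → grid now 33
[3] y-view keeps 16 columns → grid now 21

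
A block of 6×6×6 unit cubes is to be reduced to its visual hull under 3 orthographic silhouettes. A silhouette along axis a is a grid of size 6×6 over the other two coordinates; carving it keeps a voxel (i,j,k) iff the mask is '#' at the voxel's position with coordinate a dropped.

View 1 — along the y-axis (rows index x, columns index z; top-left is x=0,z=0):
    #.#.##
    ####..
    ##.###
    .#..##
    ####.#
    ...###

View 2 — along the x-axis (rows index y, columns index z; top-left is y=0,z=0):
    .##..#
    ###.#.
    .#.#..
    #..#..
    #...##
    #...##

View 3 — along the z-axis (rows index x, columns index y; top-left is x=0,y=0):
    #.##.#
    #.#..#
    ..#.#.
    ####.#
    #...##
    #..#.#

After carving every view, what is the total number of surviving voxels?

initial block: 6^3 = 216
V1 y: intersect with XZ mask (24 set) -- 144 left
V2 x: intersect with YZ mask (17 set) -- 69 left
V3 z: intersect with XY mask (20 set) -- 34 left

remaining voxels: 34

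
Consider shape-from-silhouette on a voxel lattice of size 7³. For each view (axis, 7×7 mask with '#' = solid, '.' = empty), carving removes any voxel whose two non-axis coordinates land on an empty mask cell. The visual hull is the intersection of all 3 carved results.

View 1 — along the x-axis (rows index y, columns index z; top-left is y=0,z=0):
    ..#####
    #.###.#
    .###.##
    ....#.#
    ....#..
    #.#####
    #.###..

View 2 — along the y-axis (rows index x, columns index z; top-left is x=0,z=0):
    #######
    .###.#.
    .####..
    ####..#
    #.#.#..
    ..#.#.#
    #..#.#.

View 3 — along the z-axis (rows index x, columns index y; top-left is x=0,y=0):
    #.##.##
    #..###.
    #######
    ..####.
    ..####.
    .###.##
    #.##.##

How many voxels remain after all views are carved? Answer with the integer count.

|visual hull| = 81

start: 7×7×7 = 343 voxels
carve view 1 (along x, YZ-mask fill 28/49): 196 voxels remain
carve view 2 (along y, XZ-mask fill 29/49): 119 voxels remain
carve view 3 (along z, XY-mask fill 34/49): 81 voxels remain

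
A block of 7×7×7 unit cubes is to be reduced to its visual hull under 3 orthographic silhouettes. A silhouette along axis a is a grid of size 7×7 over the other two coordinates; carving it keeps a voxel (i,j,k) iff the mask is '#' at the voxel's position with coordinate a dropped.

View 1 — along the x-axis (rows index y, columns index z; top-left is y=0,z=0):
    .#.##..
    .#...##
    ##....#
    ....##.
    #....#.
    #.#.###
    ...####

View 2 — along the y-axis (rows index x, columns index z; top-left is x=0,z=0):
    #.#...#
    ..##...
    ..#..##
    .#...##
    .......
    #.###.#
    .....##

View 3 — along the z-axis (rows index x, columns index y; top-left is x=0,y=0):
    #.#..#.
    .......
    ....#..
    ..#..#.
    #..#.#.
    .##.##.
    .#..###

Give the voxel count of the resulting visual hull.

|visual hull| = 25

full grid |V| = 343
  1. axis=0 (YZ plane), |mask|=22  ⇒  voxels=154
  2. axis=1 (XZ plane), |mask|=18  ⇒  voxels=56
  3. axis=2 (XY plane), |mask|=17  ⇒  voxels=25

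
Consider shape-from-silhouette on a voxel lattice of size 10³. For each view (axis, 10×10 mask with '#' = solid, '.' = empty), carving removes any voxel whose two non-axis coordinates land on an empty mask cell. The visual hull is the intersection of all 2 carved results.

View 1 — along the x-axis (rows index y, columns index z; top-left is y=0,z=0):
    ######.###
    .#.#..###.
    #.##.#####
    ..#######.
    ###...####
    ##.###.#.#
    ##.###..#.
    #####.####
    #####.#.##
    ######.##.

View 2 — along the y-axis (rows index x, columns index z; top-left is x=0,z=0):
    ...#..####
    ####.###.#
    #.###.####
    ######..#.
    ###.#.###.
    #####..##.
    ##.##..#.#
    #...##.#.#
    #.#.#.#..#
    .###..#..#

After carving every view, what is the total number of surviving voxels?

before carving: 1000 voxels (10×10×10)
V1 x: intersect with YZ mask (74 set) -- 740 left
V2 y: intersect with XZ mask (63 set) -- 470 left

|visual hull| = 470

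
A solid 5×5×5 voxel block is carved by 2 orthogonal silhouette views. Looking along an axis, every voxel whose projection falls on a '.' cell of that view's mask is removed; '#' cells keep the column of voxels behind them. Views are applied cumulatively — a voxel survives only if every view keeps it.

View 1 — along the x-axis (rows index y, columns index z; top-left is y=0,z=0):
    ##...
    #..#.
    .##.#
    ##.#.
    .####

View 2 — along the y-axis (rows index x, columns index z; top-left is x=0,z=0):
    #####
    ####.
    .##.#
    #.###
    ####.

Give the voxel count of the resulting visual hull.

remaining voxels: 56

full grid |V| = 125
V1 x: intersect with YZ mask (14 set) -- 70 left
V2 y: intersect with XZ mask (20 set) -- 56 left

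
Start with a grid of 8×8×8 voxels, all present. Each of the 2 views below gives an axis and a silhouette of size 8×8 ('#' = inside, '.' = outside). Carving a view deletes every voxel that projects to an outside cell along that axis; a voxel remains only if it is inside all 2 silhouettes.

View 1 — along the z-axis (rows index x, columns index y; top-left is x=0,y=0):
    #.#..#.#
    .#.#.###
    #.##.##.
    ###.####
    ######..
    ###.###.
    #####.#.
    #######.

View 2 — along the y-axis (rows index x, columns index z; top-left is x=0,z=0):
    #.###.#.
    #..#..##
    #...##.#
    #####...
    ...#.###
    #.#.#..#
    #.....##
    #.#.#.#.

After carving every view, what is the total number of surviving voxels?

voxel count = 189

initial block: 8^3 = 512
step 1: project along z, AND mask (46/64) → |grid| = 368
step 2: project along y, AND mask (33/64) → |grid| = 189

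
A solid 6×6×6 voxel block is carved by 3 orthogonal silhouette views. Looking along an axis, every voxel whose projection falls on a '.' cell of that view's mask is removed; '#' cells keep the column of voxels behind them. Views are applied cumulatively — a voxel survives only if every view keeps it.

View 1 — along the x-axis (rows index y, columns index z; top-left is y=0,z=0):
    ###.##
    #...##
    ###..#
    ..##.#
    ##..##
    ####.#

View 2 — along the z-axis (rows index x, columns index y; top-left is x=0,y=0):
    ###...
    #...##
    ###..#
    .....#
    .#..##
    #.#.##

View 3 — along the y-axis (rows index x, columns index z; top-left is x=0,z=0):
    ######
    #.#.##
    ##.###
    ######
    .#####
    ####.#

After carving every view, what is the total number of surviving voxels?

before carving: 216 voxels (6×6×6)
step 1: project along x, AND mask (24/36) → |grid| = 144
step 2: project along z, AND mask (18/36) → |grid| = 78
step 3: project along y, AND mask (31/36) → |grid| = 66

66 voxels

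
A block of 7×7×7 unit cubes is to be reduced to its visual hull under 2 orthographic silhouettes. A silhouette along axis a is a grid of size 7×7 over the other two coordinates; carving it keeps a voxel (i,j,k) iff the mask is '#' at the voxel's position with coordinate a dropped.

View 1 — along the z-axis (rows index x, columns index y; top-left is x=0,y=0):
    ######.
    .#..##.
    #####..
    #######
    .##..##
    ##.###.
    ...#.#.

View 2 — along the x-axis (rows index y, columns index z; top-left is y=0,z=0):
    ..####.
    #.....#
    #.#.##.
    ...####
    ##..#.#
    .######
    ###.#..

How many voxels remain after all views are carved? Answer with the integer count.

full grid |V| = 343
step 1: project along z, AND mask (32/49) → |grid| = 224
step 2: project along x, AND mask (28/49) → |grid| = 128

voxel count = 128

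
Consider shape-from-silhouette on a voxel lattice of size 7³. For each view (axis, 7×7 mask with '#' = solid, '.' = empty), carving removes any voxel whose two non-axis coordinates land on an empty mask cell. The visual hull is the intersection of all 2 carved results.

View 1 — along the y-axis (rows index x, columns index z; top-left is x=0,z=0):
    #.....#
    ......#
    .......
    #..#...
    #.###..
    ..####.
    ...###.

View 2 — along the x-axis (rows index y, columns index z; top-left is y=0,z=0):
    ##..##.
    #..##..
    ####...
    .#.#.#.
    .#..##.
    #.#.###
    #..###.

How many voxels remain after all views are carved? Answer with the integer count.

full grid |V| = 343
[1] y-view keeps 16 columns → grid now 112
[2] x-view keeps 26 columns → grid now 62

|visual hull| = 62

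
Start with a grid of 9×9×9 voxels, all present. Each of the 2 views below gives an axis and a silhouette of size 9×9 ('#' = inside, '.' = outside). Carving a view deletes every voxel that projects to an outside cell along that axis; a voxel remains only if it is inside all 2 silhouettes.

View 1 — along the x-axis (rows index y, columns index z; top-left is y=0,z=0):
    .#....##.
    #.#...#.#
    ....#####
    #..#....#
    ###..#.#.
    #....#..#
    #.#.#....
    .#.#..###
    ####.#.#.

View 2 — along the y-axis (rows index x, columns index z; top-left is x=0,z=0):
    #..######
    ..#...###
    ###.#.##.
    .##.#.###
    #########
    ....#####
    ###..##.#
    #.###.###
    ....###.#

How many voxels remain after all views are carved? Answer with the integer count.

start: 9×9×9 = 729 voxels
  1. axis=0 (YZ plane), |mask|=37  ⇒  voxels=333
  2. axis=1 (XZ plane), |mask|=54  ⇒  voxels=224

|visual hull| = 224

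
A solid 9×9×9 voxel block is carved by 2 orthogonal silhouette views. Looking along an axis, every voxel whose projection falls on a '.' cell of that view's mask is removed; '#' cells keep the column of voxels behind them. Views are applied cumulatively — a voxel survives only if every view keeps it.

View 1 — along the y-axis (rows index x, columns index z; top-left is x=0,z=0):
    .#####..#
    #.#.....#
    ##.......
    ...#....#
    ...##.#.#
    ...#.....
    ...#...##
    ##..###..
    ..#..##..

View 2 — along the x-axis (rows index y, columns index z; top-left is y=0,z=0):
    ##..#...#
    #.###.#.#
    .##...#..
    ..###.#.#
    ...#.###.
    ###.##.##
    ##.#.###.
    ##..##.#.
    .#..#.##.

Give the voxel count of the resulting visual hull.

full grid |V| = 729
[1] y-view keeps 29 columns → grid now 261
[2] x-view keeps 44 columns → grid now 138

remaining voxels: 138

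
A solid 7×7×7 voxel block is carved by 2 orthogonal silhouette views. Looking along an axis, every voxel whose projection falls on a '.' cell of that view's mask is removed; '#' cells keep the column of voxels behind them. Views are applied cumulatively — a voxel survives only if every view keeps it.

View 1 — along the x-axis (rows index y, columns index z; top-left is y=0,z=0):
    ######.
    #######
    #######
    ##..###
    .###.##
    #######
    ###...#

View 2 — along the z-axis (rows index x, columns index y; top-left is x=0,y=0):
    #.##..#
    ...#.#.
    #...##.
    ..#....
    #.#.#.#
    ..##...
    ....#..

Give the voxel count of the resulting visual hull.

voxel count = 98

full grid |V| = 343
carve view 1 (along x, YZ-mask fill 41/49): 287 voxels remain
carve view 2 (along z, XY-mask fill 17/49): 98 voxels remain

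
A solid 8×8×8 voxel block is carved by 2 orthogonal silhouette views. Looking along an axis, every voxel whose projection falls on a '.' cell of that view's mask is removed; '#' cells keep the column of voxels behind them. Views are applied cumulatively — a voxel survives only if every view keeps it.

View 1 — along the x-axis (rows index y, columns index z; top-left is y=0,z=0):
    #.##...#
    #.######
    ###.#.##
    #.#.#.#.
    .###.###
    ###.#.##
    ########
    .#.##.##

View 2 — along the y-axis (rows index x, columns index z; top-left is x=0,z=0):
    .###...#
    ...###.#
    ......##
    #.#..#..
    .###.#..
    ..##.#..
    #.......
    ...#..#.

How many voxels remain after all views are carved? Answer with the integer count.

initial block: 8^3 = 512
  1. axis=0 (YZ plane), |mask|=46  ⇒  voxels=368
  2. axis=1 (XZ plane), |mask|=23  ⇒  voxels=128

128 voxels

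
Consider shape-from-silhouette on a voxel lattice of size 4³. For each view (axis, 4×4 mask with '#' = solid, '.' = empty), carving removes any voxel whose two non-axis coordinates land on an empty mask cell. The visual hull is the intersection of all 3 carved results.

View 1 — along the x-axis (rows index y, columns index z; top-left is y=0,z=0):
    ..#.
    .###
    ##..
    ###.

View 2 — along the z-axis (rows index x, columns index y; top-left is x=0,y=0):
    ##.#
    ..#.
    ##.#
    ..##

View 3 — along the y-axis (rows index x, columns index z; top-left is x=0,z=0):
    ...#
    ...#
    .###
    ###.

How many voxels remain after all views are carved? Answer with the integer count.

remaining voxels: 12

before carving: 64 voxels (4×4×4)
step 1: project along x, AND mask (9/16) → |grid| = 36
step 2: project along z, AND mask (9/16) → |grid| = 21
step 3: project along y, AND mask (8/16) → |grid| = 12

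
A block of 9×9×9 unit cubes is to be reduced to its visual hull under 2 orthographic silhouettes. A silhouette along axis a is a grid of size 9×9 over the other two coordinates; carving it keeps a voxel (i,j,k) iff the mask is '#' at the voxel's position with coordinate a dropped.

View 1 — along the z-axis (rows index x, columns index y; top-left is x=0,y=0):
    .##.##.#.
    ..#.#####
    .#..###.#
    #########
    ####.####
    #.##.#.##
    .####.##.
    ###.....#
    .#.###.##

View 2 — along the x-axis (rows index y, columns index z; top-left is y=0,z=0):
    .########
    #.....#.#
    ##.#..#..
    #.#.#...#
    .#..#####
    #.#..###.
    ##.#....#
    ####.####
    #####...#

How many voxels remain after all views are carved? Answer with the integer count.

initial block: 9^3 = 729
  1. axis=2 (XY plane), |mask|=55  ⇒  voxels=495
  2. axis=0 (YZ plane), |mask|=48  ⇒  voxels=290

290 voxels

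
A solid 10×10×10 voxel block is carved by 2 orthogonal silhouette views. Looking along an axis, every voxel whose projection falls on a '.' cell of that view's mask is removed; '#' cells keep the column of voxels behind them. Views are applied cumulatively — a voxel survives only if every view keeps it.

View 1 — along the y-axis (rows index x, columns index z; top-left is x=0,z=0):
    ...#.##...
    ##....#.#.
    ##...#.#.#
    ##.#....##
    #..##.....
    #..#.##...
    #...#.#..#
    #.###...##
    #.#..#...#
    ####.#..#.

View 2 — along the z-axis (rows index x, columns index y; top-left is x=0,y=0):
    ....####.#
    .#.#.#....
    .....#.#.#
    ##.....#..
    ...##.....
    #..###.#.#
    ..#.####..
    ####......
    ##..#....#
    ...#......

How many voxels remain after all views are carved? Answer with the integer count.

initial block: 10^3 = 1000
after view 1 [y-axis, 44 of 100 cells solid] → remaining = 440
after view 2 [z-axis, 36 of 100 cells solid] → remaining = 153

|visual hull| = 153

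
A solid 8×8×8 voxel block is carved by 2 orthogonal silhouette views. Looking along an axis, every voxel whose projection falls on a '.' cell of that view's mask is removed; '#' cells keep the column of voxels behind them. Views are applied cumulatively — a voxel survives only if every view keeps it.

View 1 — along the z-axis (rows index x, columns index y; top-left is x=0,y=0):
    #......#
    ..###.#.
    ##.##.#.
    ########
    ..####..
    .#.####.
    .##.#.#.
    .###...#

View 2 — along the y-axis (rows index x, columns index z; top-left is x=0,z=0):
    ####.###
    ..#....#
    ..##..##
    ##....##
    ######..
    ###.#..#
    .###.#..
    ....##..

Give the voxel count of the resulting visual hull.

147 voxels

start: 8×8×8 = 512 voxels
  1. axis=2 (XY plane), |mask|=36  ⇒  voxels=288
  2. axis=1 (XZ plane), |mask|=34  ⇒  voxels=147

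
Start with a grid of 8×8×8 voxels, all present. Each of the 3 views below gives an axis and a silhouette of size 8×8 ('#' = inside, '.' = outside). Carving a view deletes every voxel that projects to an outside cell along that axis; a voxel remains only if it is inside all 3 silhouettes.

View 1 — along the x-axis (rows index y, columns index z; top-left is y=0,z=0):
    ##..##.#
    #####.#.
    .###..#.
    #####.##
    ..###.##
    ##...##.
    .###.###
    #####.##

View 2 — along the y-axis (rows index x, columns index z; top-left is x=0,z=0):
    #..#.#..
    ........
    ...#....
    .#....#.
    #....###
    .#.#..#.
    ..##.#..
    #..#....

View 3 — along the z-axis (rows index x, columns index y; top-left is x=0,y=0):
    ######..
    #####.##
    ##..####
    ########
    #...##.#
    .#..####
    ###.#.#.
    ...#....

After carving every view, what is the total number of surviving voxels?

start: 8×8×8 = 512 voxels
after view 1 [x-axis, 44 of 64 cells solid] → remaining = 352
after view 2 [y-axis, 18 of 64 cells solid] → remaining = 100
after view 3 [z-axis, 42 of 64 cells solid] → remaining = 64

remaining voxels: 64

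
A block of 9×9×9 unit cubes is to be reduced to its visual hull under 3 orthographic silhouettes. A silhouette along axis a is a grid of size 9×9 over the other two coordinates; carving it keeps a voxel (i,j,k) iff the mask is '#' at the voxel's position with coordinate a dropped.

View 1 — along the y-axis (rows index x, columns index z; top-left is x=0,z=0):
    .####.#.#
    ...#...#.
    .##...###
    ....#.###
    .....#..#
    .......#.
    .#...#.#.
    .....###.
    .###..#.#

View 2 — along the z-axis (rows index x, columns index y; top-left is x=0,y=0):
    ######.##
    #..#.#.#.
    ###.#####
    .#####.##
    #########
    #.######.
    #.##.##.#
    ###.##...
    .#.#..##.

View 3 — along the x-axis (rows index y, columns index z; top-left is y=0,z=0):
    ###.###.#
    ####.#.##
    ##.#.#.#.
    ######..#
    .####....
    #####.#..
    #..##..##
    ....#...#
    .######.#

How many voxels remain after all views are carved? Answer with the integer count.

start: 9×9×9 = 729 voxels
step 1: project along y, AND mask (31/81) → |grid| = 279
step 2: project along z, AND mask (58/81) → |grid| = 202
step 3: project along x, AND mask (50/81) → |grid| = 112

voxel count = 112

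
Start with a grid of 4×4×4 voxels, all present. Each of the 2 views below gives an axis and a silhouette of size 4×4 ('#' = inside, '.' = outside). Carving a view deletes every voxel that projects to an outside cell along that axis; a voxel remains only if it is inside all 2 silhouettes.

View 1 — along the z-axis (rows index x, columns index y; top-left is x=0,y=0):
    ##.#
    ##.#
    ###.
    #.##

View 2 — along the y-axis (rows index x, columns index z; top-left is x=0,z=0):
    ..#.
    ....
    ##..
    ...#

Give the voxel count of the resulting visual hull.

|visual hull| = 12

full grid |V| = 64
after view 1 [z-axis, 12 of 16 cells solid] → remaining = 48
after view 2 [y-axis, 4 of 16 cells solid] → remaining = 12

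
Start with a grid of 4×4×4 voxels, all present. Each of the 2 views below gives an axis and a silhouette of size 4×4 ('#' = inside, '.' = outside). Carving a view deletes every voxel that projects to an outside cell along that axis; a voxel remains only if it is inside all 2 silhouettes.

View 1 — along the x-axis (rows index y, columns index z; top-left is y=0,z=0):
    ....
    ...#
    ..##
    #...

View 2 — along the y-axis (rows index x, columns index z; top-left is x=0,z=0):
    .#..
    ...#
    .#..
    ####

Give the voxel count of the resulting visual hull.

voxel count = 6

initial block: 4^3 = 64
after view 1 [x-axis, 4 of 16 cells solid] → remaining = 16
after view 2 [y-axis, 7 of 16 cells solid] → remaining = 6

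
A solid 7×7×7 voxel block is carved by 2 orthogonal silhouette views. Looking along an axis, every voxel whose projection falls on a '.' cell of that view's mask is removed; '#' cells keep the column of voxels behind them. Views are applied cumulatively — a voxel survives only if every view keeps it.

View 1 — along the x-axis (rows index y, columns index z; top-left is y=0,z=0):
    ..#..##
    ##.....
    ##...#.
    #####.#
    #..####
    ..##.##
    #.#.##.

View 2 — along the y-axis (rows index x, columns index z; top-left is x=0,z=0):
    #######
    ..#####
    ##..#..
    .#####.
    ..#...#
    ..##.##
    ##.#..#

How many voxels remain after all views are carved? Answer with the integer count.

start: 7×7×7 = 343 voxels
[1] x-view keeps 27 columns → grid now 189
[2] y-view keeps 30 columns → grid now 114

remaining voxels: 114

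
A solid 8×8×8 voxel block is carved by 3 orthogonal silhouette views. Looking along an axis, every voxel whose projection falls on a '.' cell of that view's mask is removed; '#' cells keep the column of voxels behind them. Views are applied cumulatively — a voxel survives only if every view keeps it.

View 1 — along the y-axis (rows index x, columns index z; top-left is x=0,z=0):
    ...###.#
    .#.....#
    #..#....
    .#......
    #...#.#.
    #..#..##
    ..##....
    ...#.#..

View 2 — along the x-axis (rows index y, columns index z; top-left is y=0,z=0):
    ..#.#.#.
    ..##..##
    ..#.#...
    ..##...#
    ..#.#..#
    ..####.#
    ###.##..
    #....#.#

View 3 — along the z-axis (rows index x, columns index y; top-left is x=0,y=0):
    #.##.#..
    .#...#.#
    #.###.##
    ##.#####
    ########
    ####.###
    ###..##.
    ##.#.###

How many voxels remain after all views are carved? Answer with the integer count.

voxel count = 48

full grid |V| = 512
after view 1 [y-axis, 20 of 64 cells solid] → remaining = 160
after view 2 [x-axis, 28 of 64 cells solid] → remaining = 65
after view 3 [z-axis, 46 of 64 cells solid] → remaining = 48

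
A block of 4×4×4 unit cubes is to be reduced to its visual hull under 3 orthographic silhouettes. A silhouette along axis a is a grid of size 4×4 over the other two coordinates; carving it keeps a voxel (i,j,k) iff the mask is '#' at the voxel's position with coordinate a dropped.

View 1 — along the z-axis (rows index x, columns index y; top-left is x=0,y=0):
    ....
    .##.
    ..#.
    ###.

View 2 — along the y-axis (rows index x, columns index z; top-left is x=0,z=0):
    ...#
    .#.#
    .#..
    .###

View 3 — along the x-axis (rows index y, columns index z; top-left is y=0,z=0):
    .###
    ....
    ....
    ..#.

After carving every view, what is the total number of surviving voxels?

full grid |V| = 64
carve view 1 (along z, XY-mask fill 6/16): 24 voxels remain
carve view 2 (along y, XZ-mask fill 7/16): 14 voxels remain
carve view 3 (along x, YZ-mask fill 4/16): 3 voxels remain

3 voxels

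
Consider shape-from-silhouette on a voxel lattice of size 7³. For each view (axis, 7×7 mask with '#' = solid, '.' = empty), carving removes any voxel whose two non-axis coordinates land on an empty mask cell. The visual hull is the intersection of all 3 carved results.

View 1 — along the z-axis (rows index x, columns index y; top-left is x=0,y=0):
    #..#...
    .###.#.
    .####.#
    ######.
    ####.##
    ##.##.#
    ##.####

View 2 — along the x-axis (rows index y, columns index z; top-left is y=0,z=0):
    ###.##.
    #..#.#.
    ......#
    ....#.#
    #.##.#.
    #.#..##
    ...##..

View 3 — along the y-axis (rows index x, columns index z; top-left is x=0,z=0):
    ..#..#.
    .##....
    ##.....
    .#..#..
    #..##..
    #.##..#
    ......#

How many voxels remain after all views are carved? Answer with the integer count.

voxel count = 27

before carving: 343 voxels (7×7×7)
[1] z-view keeps 34 columns → grid now 238
[2] x-view keeps 21 columns → grid now 101
[3] y-view keeps 16 columns → grid now 27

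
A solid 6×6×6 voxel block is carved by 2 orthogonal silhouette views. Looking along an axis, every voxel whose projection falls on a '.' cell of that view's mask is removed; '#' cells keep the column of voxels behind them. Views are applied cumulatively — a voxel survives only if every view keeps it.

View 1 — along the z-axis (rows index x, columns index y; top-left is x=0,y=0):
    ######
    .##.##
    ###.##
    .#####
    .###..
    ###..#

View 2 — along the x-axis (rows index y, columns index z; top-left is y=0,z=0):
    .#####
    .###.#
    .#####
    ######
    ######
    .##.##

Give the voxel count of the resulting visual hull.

|visual hull| = 131

full grid |V| = 216
[1] z-view keeps 27 columns → grid now 162
[2] x-view keeps 30 columns → grid now 131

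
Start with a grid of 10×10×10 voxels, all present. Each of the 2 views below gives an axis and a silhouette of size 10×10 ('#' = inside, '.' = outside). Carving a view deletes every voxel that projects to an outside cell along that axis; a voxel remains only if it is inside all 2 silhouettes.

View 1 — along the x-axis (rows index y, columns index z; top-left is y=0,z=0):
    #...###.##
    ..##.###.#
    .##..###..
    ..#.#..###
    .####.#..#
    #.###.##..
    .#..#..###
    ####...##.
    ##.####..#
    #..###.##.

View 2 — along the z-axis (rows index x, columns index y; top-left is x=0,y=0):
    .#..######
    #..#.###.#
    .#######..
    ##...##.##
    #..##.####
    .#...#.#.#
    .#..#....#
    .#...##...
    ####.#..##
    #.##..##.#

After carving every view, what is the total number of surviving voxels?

remaining voxels: 325

before carving: 1000 voxels (10×10×10)
carve view 1 (along x, YZ-mask fill 58/100): 580 voxels remain
carve view 2 (along z, XY-mask fill 56/100): 325 voxels remain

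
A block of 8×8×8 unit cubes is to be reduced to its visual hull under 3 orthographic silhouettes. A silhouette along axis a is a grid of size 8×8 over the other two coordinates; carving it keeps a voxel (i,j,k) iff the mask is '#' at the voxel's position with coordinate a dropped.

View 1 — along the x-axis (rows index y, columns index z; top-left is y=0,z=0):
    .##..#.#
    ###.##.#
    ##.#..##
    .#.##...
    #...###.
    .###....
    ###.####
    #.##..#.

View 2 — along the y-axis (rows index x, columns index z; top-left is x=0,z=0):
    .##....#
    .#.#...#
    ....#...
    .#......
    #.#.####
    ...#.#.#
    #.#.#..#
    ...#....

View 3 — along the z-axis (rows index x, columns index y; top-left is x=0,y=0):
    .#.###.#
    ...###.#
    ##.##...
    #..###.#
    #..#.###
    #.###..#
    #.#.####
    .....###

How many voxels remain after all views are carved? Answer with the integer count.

initial block: 8^3 = 512
after view 1 [x-axis, 36 of 64 cells solid] → remaining = 288
after view 2 [y-axis, 22 of 64 cells solid] → remaining = 99
after view 3 [z-axis, 37 of 64 cells solid] → remaining = 54

54 voxels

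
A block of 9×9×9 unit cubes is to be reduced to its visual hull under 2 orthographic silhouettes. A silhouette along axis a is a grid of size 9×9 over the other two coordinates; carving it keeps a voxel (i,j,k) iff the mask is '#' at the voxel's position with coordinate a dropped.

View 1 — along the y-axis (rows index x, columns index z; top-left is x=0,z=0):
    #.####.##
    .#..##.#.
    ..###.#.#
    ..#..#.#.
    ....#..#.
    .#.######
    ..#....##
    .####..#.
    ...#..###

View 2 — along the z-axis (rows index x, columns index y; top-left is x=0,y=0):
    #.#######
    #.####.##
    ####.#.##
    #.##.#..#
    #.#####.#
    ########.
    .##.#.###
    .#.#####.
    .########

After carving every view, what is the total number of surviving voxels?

before carving: 729 voxels (9×9×9)
V1 y: intersect with XZ mask (40 set) -- 360 left
V2 z: intersect with XY mask (62 set) -- 284 left

remaining voxels: 284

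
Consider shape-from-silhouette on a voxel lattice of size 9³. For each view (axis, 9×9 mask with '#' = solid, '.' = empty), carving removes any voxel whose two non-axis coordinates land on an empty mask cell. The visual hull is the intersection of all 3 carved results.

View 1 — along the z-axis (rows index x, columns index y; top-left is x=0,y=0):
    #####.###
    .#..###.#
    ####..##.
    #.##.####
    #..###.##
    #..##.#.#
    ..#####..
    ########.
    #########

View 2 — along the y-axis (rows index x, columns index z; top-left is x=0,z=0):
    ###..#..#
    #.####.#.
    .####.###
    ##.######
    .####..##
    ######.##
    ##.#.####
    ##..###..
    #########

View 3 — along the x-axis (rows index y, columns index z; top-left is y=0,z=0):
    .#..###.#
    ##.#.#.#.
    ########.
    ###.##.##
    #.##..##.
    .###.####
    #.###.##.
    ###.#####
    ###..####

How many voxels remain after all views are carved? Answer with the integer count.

start: 9×9×9 = 729 voxels
V1 z: intersect with XY mask (59 set) -- 531 left
V2 y: intersect with XZ mask (61 set) -- 400 left
V3 x: intersect with YZ mask (58 set) -- 284 left

remaining voxels: 284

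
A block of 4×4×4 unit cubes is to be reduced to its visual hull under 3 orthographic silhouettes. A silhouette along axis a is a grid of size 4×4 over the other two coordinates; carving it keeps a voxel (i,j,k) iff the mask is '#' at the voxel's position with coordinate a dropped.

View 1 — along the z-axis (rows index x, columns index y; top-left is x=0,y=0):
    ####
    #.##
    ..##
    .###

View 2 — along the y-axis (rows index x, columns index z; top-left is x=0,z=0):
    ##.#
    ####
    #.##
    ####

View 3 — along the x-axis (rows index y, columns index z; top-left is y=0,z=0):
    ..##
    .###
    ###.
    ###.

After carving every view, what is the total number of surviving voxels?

28 voxels

before carving: 64 voxels (4×4×4)
[1] z-view keeps 12 columns → grid now 48
[2] y-view keeps 14 columns → grid now 42
[3] x-view keeps 11 columns → grid now 28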